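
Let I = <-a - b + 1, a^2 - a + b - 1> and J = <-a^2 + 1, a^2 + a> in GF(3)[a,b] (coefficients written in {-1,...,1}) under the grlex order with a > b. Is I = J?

Equality of ideals is decidable: compute both reduced Gröbner bases (unique for the ordering) and check whether they agree.
Buchberger on the first generating set:
f_1 = -a - b + 1, LT = a.
f_2 = a^2 - a + b - 1, LT = a^2.

S(f_1,f_2): lcm = a^2. S = ab - b + 1.
  leading term ab: subtract (-b)·f_1 from ab - b + 1 → -b^2 + 1
  leading term b^2: no divisor's leading term divides it; move -b^2 to the remainder.
  leading term 1: no divisor's leading term divides it; move 1 to the remainder.
  remainder -b^2 + 1 ≠ 0; add g_3 = -b^2 + 1 to the basis.

The other S-polynomials (S(f_1,g_3), S(f_2,g_3)) all reduce to 0 modulo the current basis, so we have a Gröbner basis.
Inter-reduce: drop elements whose leading term is divisible by another's, tail-reduce, and make monic.
Reduced Gröbner basis: {b^2 - 1, a + b - 1}.

Buchberger on the second generating set:
h_1 = -a^2 + 1, LT = a^2.
h_2 = a^2 + a, LT = a^2.

S(h_1,h_2): lcm = a^2. S = -a - 1.
  leading term a: no divisor's leading term divides it; move -a to the remainder.
  leading term 1: no divisor's leading term divides it; move -1 to the remainder.
  remainder -a - 1 ≠ 0; add k_3 = -a - 1 to the basis.

The other S-polynomials (S(h_1,k_3), S(h_2,k_3)) all reduce to 0 modulo the current basis, so we have a Gröbner basis.
Inter-reduce: drop elements whose leading term is divisible by another's, tail-reduce, and make monic.
Reduced Gröbner basis: {a + 1}.

These differ, so the ideals are not equal.

No, the ideals differ.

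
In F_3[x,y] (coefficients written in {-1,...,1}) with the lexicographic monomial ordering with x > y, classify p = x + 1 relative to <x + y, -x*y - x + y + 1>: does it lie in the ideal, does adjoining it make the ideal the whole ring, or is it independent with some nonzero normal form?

First compute the reduced Gröbner basis of I by Buchberger's algorithm.
f_1 = x + y, LT = x.
f_2 = -x*y - x + y + 1, LT = x*y.

S(f_1,f_2): lcm = x*y. S = -x + y**2 + y + 1.
  leading term x: subtract (-1)·f_1 from -x + y**2 + y + 1 → y**2 - y + 1
  leading term y**2: no divisor's leading term divides it; move y**2 to the remainder.
  leading term y: no divisor's leading term divides it; move -y to the remainder.
  leading term 1: no divisor's leading term divides it; move 1 to the remainder.
  remainder y**2 - y + 1 ≠ 0; add h_3 = y**2 - y + 1 to the basis.

The other S-polynomials (S(f_1,h_3), S(f_2,h_3)) all reduce to 0 modulo the current basis, so we have a Gröbner basis.
Inter-reduce: drop elements whose leading term is divisible by another's, tail-reduce, and make monic.
Reduced Gröbner basis: {x + y, y**2 - y + 1}.
Label its elements g_1 = x + y, g_2 = y**2 - y + 1.

Reduce p = x + 1 modulo G:
  leading term x: subtract (1)·g_1 from x + 1 → -y + 1
  leading term y: no divisor's leading term divides it; move -y to the remainder.
  leading term 1: no divisor's leading term divides it; move 1 to the remainder.
  normal form = -y + 1.
The normal form is nonzero, so p ∉ I. Since p minus its normal form lies in I, I + (p) = I + (r) where r = -y + 1; decide whether this ideal is the whole ring.
Run Buchberger on G together with r (pairs among the g_i already reduce to 0 since G is a Gröbner basis):
g_1 = x + y, LT = x.
g_2 = y**2 - y + 1, LT = y**2.
r = -y + 1, LT = y.

S(g_2,r): lcm = y**2. S = 1.
  leading term 1: no divisor's leading term divides it; move 1 to the remainder.
  remainder 1 ≠ 0; add m_4 = 1 to the basis.

The other S-polynomials (S(g_1,g_2), S(g_1,r), S(g_1,m_4), S(g_2,m_4), S(r,m_4)) all reduce to 0 modulo the current basis, so we have a Gröbner basis.
Inter-reduce: drop elements whose leading term is divisible by another's, tail-reduce, and make monic.
Reduced Gröbner basis: {1}.
The reduced Gröbner basis of I + (p) is {1}: the ideal is the whole ring, so the enlarged system has no common solution — adjoining p is inconsistent.

The remainder on division by a Gröbner basis is unique — it is the normal form.

Adjoining x + 1 makes the ideal the whole ring: the system is inconsistent.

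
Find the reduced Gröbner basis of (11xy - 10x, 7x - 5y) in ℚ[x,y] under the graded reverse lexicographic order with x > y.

G = {y² - 10/11y, x - 5/7y}

Buchberger's algorithm terminates because the ascending chain of leading-term ideals stabilizes.

f_1 = 11xy - 10x, LT = xy.
f_2 = 7x - 5y, LT = x.

S(f_1,f_2): lcm = xy. S = 5/7y² - 10/11x.
  leading term y²: no divisor's leading term divides it; move 5/7y² to the remainder.
  leading term x: subtract (-10/77)·f_2 from -10/11x → -50/77y
  leading term y: no divisor's leading term divides it; move -50/77y to the remainder.
  remainder 5/7y² - 50/77y ≠ 0; add g_3 = 5/7y² - 50/77y to the basis.

The other S-polynomials (S(f_1,g_3), S(f_2,g_3)) all reduce to 0 modulo the current basis, so we have a Gröbner basis.
Inter-reduce: drop elements whose leading term is divisible by another's, tail-reduce, and make monic.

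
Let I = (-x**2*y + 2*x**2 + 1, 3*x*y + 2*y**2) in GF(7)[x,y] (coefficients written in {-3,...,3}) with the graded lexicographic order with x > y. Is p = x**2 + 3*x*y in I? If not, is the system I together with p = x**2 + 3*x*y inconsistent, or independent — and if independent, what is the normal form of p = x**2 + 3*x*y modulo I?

First compute the reduced Gröbner basis of I by Buchberger's algorithm.
f_1 = -x**2*y + 2*x**2 + 1, LT = x**2*y.
f_2 = 3*x*y + 2*y**2, LT = x*y.

S(f_1,f_2): lcm = x**2*y. S = -3*x*y**2 - 2*x**2 - 1.
  leading term x*y**2: subtract (-y)·f_2 from -3*x*y**2 - 2*x**2 - 1 → 2*y**3 - 2*x**2 - 1
  leading term y**3: no divisor's leading term divides it; move 2*y**3 to the remainder.
  leading term x**2: no divisor's leading term divides it; move -2*x**2 to the remainder.
  leading term 1: no divisor's leading term divides it; move -1 to the remainder.
  remainder 2*y**3 - 2*x**2 - 1 ≠ 0; add h_3 = 2*y**3 - 2*x**2 - 1 to the basis.

S(f_1,h_3): lcm = x**2*y**3. S = x**4 - 2*x**2*y**2 - 3*x**2 - y**2.
  leading term x**4: no divisor's leading term divides it; move x**4 to the remainder.
  leading term x**2*y**2: subtract (2*y)·f_1 from -2*x**2*y**2 - 3*x**2 - y**2 → 3*x**2*y - 3*x**2 - y**2 - 2*y
  leading term x**2*y: subtract (-3)·f_1 from 3*x**2*y - 3*x**2 - y**2 - 2*y → 3*x**2 - y**2 - 2*y + 3
  leading term x**2: no divisor's leading term divides it; move 3*x**2 to the remainder.
  leading term y**2: no divisor's leading term divides it; move -y**2 to the remainder.
  leading term y: no divisor's leading term divides it; move -2*y to the remainder.
  leading term 1: no divisor's leading term divides it; move 3 to the remainder.
  remainder x**4 + 3*x**2 - y**2 - 2*y + 3 ≠ 0; add h_4 = x**4 + 3*x**2 - y**2 - 2*y + 3 to the basis.

S(f_2,h_3): lcm = x*y**3. S = 3*y**4 + x**3 - 3*x.
  leading term y**4: subtract (-2*y)·h_3 from 3*y**4 + x**3 - 3*x → x**3 + 3*x**2*y - 3*x - 2*y
  leading term x**3: no divisor's leading term divides it; move x**3 to the remainder.
  leading term x**2*y: subtract (-3)·f_1 from 3*x**2*y - 3*x - 2*y → -x**2 - 3*x - 2*y + 3
  leading term x**2: no divisor's leading term divides it; move -x**2 to the remainder.
  leading term x: no divisor's leading term divides it; move -3*x to the remainder.
  leading term y: no divisor's leading term divides it; move -2*y to the remainder.
  leading term 1: no divisor's leading term divides it; move 3 to the remainder.
  remainder x**3 - x**2 - 3*x - 2*y + 3 ≠ 0; add h_5 = x**3 - x**2 - 3*x - 2*y + 3 to the basis.

The other S-polynomials (S(f_1,h_4), S(f_2,h_4), S(h_3,h_4), S(f_1,h_5), S(f_2,h_5), S(h_3,h_5), S(h_4,h_5)) all reduce to 0 modulo the current basis, so we have a Gröbner basis.
Inter-reduce: drop elements whose leading term is divisible by another's, tail-reduce, and make monic.
Reduced Gröbner basis: {x**3 - x**2 - 3*x - 2*y + 3, y**3 - x**2 + 3, x*y + 3*y**2}.
Label its elements g_1 = x**3 - x**2 - 3*x - 2*y + 3, g_2 = y**3 - x**2 + 3, g_3 = x*y + 3*y**2.

Reduce p = x**2 + 3*x*y modulo G:
  leading term x**2: no divisor's leading term divides it; move x**2 to the remainder.
  leading term x*y: subtract (3)·g_3 from 3*x*y → -2*y**2
  leading term y**2: no divisor's leading term divides it; move -2*y**2 to the remainder.
  normal form = x**2 - 2*y**2.
The normal form is nonzero, so p ∉ I. Since p minus its normal form lies in I, I + (p) = I + (r) where r = x**2 - 2*y**2; decide whether this ideal is the whole ring.
Run Buchberger on G together with r (pairs among the g_i already reduce to 0 since G is a Gröbner basis):
g_1 = x**3 - x**2 - 3*x - 2*y + 3, LT = x**3.
g_2 = y**3 - x**2 + 3, LT = y**3.
g_3 = x*y + 3*y**2, LT = x*y.
r = x**2 - 2*y**2, LT = x**2.

S(g_1,r): lcm = x**3. S = 2*x*y**2 - x**2 - 3*x - 2*y + 3.
  leading term x*y**2: subtract (2*y)·g_3 from 2*x*y**2 - x**2 - 3*x - 2*y + 3 → y**3 - x**2 - 3*x - 2*y + 3
  leading term y**3: subtract (1)·g_2 from y**3 - x**2 - 3*x - 2*y + 3 → -3*x - 2*y
  leading term x: no divisor's leading term divides it; move -3*x to the remainder.
  leading term y: no divisor's leading term divides it; move -2*y to the remainder.
  remainder -3*x - 2*y ≠ 0; add m_5 = -3*x - 2*y to the basis.

The other S-polynomials (S(g_1,g_2), S(g_1,g_3), S(g_2,g_3), S(g_2,r), S(g_3,r), S(g_1,m_5), S(g_2,m_5), S(g_3,m_5), S(r,m_5)) all reduce to 0 modulo the current basis, so we have a Gröbner basis.
Inter-reduce: drop elements whose leading term is divisible by another's, tail-reduce, and make monic.
Reduced Gröbner basis: {y**3 - 2*y**2 + 3, x + 3*y}.
The reduced Gröbner basis of I + (p) is {y**3 - 2*y**2 + 3, x + 3*y} ≠ {1}, a proper ideal, so the enlarged system stays consistent: p is independent of I, with normal form x**2 - 2*y**2.

Ideal membership is decidable via reduction modulo a Gröbner basis.

x**2 + 3*x*y is independent of I; its normal form modulo I is x**2 - 2*y**2.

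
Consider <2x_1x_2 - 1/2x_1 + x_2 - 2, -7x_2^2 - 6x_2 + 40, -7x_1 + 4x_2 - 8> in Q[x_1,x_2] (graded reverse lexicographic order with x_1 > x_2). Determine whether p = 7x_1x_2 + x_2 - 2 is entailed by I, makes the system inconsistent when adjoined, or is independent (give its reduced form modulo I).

First compute the reduced Gröbner basis of I by Buchberger's algorithm.
f_1 = 2x_1x_2 - 1/2x_1 + x_2 - 2, LT = x_1x_2.
f_2 = -7x_2^2 - 6x_2 + 40, LT = x_2^2.
f_3 = -7x_1 + 4x_2 - 8, LT = x_1.

S(f_1,f_2): lcm = x_1x_2^2. S = -31/28x_1x_2 + 1/2x_2^2 + 40/7x_1 - x_2.
  leading term x_1x_2: subtract (-31/56)·f_1 from -31/28x_1x_2 + 1/2x_2^2 + 40/7x_1 - x_2 → 1/2x_2^2 + 87/16x_1 - 25/56x_2 - 31/28
  leading term x_2^2: subtract (-1/14)·f_2 from 1/2x_2^2 + 87/16x_1 - 25/56x_2 - 31/28 → 87/16x_1 - 7/8x_2 + 7/4
  leading term x_1: subtract (-87/112)·f_3 from 87/16x_1 - 7/8x_2 + 7/4 → 125/56x_2 - 125/28
  leading term x_2: no divisor's leading term divides it; move 125/56x_2 to the remainder.
  leading term 1: no divisor's leading term divides it; move -125/28 to the remainder.
  remainder 125/56x_2 - 125/28 ≠ 0; add h_4 = 125/56x_2 - 125/28 to the basis.

The other S-polynomials (S(f_1,f_3), S(f_2,f_3), S(f_1,h_4), S(f_2,h_4), S(f_3,h_4)) all reduce to 0 modulo the current basis, so we have a Gröbner basis.
Inter-reduce: drop elements whose leading term is divisible by another's, tail-reduce, and make monic.
Reduced Gröbner basis: {x_1, x_2 - 2}.
Label its elements g_1 = x_1, g_2 = x_2 - 2.

Reduce p = 7x_1x_2 + x_2 - 2 modulo G:
  leading term x_1x_2: subtract (7x_2)·g_1 from 7x_1x_2 + x_2 - 2 → x_2 - 2
  leading term x_2: subtract (1)·g_2 from x_2 - 2 → 0
  normal form = 0.
Since the normal form is 0, p ∈ I.

7x_1x_2 + x_2 - 2 lies in I (it reduces to 0).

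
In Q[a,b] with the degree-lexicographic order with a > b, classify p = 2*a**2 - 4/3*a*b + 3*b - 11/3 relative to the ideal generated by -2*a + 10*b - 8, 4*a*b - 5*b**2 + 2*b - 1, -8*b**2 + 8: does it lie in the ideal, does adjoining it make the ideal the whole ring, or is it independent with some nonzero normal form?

First compute the reduced Gröbner basis of I by Buchberger's algorithm.
f_1 = -2*a + 10*b - 8, LT = a.
f_2 = 4*a*b - 5*b**2 + 2*b - 1, LT = a*b.
f_3 = -8*b**2 + 8, LT = b**2.

S(f_1,f_2): lcm = a*b. S = -15/4*b**2 + 7/2*b + 1/4.
  leading term b**2: subtract (15/32)·f_3 from -15/4*b**2 + 7/2*b + 1/4 → 7/2*b - 7/2
  leading term b: no divisor's leading term divides it; move 7/2*b to the remainder.
  leading term 1: no divisor's leading term divides it; move -7/2 to the remainder.
  remainder 7/2*b - 7/2 ≠ 0; add h_4 = 7/2*b - 7/2 to the basis.

S(f_1,f_3): leading monomials are coprime, so the S-polynomial reduces to 0 (Buchberger's first criterion).
S(f_2,f_3): lcm = a*b**2. S = -5/4*b**3 + 1/2*b**2 + a - 1/4*b.
  leading term b**3: subtract (5/32*b)·f_3 from -5/4*b**3 + 1/2*b**2 + a - 1/4*b → 1/2*b**2 + a - 3/2*b
  leading term b**2: subtract (-1/16)·f_3 from 1/2*b**2 + a - 3/2*b → a - 3/2*b + 1/2
  leading term a: subtract (-1/2)·f_1 from a - 3/2*b + 1/2 → 7/2*b - 7/2
  leading term b: subtract (1)·h_4 from 7/2*b - 7/2 → 0
  remainder 0.

S(f_1,h_4): leading monomials are coprime, so the S-polynomial reduces to 0 (Buchberger's first criterion).
S(f_2,h_4): lcm = a*b. S = -5/4*b**2 + a + 1/2*b - 1/4.
  leading term b**2: subtract (5/32)·f_3 from -5/4*b**2 + a + 1/2*b - 1/4 → a + 1/2*b - 3/2
  leading term a: subtract (-1/2)·f_1 from a + 1/2*b - 3/2 → 11/2*b - 11/2
  leading term b: subtract (11/7)·h_4 from 11/2*b - 11/2 → 0
  remainder 0.

S(f_3,h_4): lcm = b**2. S = b - 1.
  leading term b: subtract (2/7)·h_4 from b - 1 → 0
  remainder 0.

Every S-polynomial of the final basis reduces to 0, so we have a Gröbner basis.
Inter-reduce: drop elements whose leading term is divisible by another's, tail-reduce, and make monic.
Reduced Gröbner basis: {a - 1, b - 1}.
Label its elements g_1 = a - 1, g_2 = b - 1.

Reduce p = 2*a**2 - 4/3*a*b + 3*b - 11/3 modulo G:
  leading term a**2: subtract (2*a)·g_1 from 2*a**2 - 4/3*a*b + 3*b - 11/3 → -4/3*a*b + 2*a + 3*b - 11/3
  leading term a*b: subtract (-4/3*b)·g_1 from -4/3*a*b + 2*a + 3*b - 11/3 → 2*a + 5/3*b - 11/3
  leading term a: subtract (2)·g_1 from 2*a + 5/3*b - 11/3 → 5/3*b - 5/3
  leading term b: subtract (5/3)·g_2 from 5/3*b - 5/3 → 0
  normal form = 0.
Since the normal form is 0, p ∈ I.

Ideal membership is decidable via reduction modulo a Gröbner basis.

2*a**2 - 4/3*a*b + 3*b - 11/3 lies in I (it reduces to 0).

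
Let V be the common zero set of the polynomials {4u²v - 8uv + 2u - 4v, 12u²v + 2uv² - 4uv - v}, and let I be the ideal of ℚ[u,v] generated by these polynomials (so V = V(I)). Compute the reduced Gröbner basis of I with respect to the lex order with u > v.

G = {u + 20/99v⁴ + 62/33v³ - 272/33v² - 233/99v, v⁵ + 9v⁴ - 87/2v³ + ½v² + ¾v}

Buchberger's algorithm terminates because the ascending chain of leading-term ideals stabilizes.

f_1 = 4u²v - 8uv + 2u - 4v, LT = u²v.
f_2 = 12u²v + 2uv² - 4uv - v, LT = u²v.

S(f_1,f_2): lcm = u²v. S = -⅙uv² - 5/3uv + ½u - 11/12v.
  leading term uv²: no divisor's leading term divides it; move -⅙uv² to the remainder.
  leading term uv: no divisor's leading term divides it; move -5/3uv to the remainder.
  leading term u: no divisor's leading term divides it; move ½u to the remainder.
  leading term v: no divisor's leading term divides it; move -11/12v to the remainder.
  remainder -⅙uv² - 5/3uv + ½u - 11/12v ≠ 0; add g_3 = -⅙uv² - 5/3uv + ½u - 11/12v to the basis.

S(f_1,g_3): lcm = u²v². S = -10u²v + 3u² - 2uv² - 5uv - v².
  leading term u²v: subtract (-5/2)·f_1 from -10u²v + 3u² - 2uv² - 5uv - v² → 3u² - 2uv² - 25uv + 5u - v² - 10v
  leading term u²: no divisor's leading term divides it; move 3u² to the remainder.
  leading term uv²: subtract (12)·g_3 from -2uv² - 25uv + 5u - v² - 10v → -5uv - u - v² + v
  leading term uv: no divisor's leading term divides it; move -5uv to the remainder.
  leading term u: no divisor's leading term divides it; move -u to the remainder.
  leading term v²: no divisor's leading term divides it; move -v² to the remainder.
  leading term v: no divisor's leading term divides it; move v to the remainder.
  remainder 3u² - 5uv - u - v² + v ≠ 0; add g_4 = 3u² - 5uv - u - v² + v to the basis.

S(f_1,g_4): lcm = u²v. S = 5/3uv² - 5/3uv + ½u + ⅓v³ - ⅓v² - v.
  leading term uv²: subtract (-10)·g_3 from 5/3uv² - 5/3uv + ½u + ⅓v³ - ⅓v² - v → -55/3uv + 11/2u + ⅓v³ - ⅓v² - 61/6v
  leading term uv: no divisor's leading term divides it; move -55/3uv to the remainder.
  leading term u: no divisor's leading term divides it; move 11/2u to the remainder.
  leading term v³: no divisor's leading term divides it; move ⅓v³ to the remainder.
  leading term v²: no divisor's leading term divides it; move -⅓v² to the remainder.
  leading term v: no divisor's leading term divides it; move -61/6v to the remainder.
  remainder -55/3uv + 11/2u + ⅓v³ - ⅓v² - 61/6v ≠ 0; add g_5 = -55/3uv + 11/2u + ⅓v³ - ⅓v² - 61/6v to the basis.

S(g_3,g_4): lcm = u²v². S = 10u²v - 3u² + 5/3uv³ + ⅓uv² + 11/2uv + ⅓v⁴ - ⅓v³.
  leading term u²v: subtract (5/2)·f_1 from 10u²v - 3u² + 5/3uv³ + ⅓uv² + 11/2uv + ⅓v⁴ - ⅓v³ → -3u² + 5/3uv³ + ⅓uv² + 51/2uv - 5u + ⅓v⁴ - ⅓v³ + 10v
  leading term u²: subtract (-1)·g_4 from -3u² + 5/3uv³ + ⅓uv² + 51/2uv - 5u + ⅓v⁴ - ⅓v³ + 10v → 5/3uv³ + ⅓uv² + 41/2uv - 6u + ⅓v⁴ - ⅓v³ - v² + 11v
  leading term uv³: subtract (-10v)·g_3 from 5/3uv³ + ⅓uv² + 41/2uv - 6u + ⅓v⁴ - ⅓v³ - v² + 11v → -49/3uv² + 51/2uv - 6u + ⅓v⁴ - ⅓v³ - 61/6v² + 11v
  leading term uv²: subtract (98)·g_3 from -49/3uv² + 51/2uv - 6u + ⅓v⁴ - ⅓v³ - 61/6v² + 11v → 1133/6uv - 55u + ⅓v⁴ - ⅓v³ - 61/6v² + 605/6v
  leading term uv: subtract (-103/10)·g_5 from 1133/6uv - 55u + ⅓v⁴ - ⅓v³ - 61/6v² + 605/6v → 33/20u + ⅓v⁴ + 31/10v³ - 68/5v² - 233/60v
  leading term u: no divisor's leading term divides it; move 33/20u to the remainder.
  leading term v⁴: no divisor's leading term divides it; move ⅓v⁴ to the remainder.
  leading term v³: no divisor's leading term divides it; move 31/10v³ to the remainder.
  leading term v²: no divisor's leading term divides it; move -68/5v² to the remainder.
  leading term v: no divisor's leading term divides it; move -233/60v to the remainder.
  remainder 33/20u + ⅓v⁴ + 31/10v³ - 68/5v² - 233/60v ≠ 0; add g_6 = 33/20u + ⅓v⁴ + 31/10v³ - 68/5v² - 233/60v to the basis.

S(g_3,g_6): lcm = uv². S = 10uv - 3u - 20/99v⁶ - 62/33v⁵ + 272/33v⁴ + 233/99v³ + 11/2v.
  leading term uv: subtract (-6/11)·g_5 from 10uv - 3u - 20/99v⁶ - 62/33v⁵ + 272/33v⁴ + 233/99v³ + 11/2v → -20/99v⁶ - 62/33v⁵ + 272/33v⁴ + 251/99v³ - 2/11v² - 1/22v
  leading term v⁶: no divisor's leading term divides it; move -20/99v⁶ to the remainder.
  leading term v⁵: no divisor's leading term divides it; move -62/33v⁵ to the remainder.
  leading term v⁴: no divisor's leading term divides it; move 272/33v⁴ to the remainder.
  leading term v³: no divisor's leading term divides it; move 251/99v³ to the remainder.
  leading term v²: no divisor's leading term divides it; move -2/11v² to the remainder.
  leading term v: no divisor's leading term divides it; move -1/22v to the remainder.
  remainder -20/99v⁶ - 62/33v⁵ + 272/33v⁴ + 251/99v³ - 2/11v² - 1/22v ≠ 0; add g_7 = -20/99v⁶ - 62/33v⁵ + 272/33v⁴ + 251/99v³ - 2/11v² - 1/22v to the basis.

S(g_5,g_6): lcm = uv. S = -3/10u - 20/99v⁵ - 62/33v⁴ + 1357/165v³ + 1174/495v² + 61/110v.
  leading term u: subtract (-2/11)·g_6 from -3/10u - 20/99v⁵ - 62/33v⁴ + 1357/165v³ + 1174/495v² + 61/110v → -20/99v⁵ - 20/11v⁴ + 290/33v³ - 10/99v² - 5/33v
  leading term v⁵: no divisor's leading term divides it; move -20/99v⁵ to the remainder.
  leading term v⁴: no divisor's leading term divides it; move -20/11v⁴ to the remainder.
  leading term v³: no divisor's leading term divides it; move 290/33v³ to the remainder.
  leading term v²: no divisor's leading term divides it; move -10/99v² to the remainder.
  leading term v: no divisor's leading term divides it; move -5/33v to the remainder.
  remainder -20/99v⁵ - 20/11v⁴ + 290/33v³ - 10/99v² - 5/33v ≠ 0; add g_8 = -20/99v⁵ - 20/11v⁴ + 290/33v³ - 10/99v² - 5/33v to the basis.

The other S-polynomials (S(f_2,g_3), S(f_2,g_4), S(f_1,g_5), S(f_2,g_5), S(g_3,g_5), S(g_4,g_5), S(f_1,g_6), S(f_2,g_6), S(g_4,g_6), S(f_1,g_7), S(f_2,g_7), S(g_3,g_7), S(g_4,g_7), S(g_5,g_7), S(g_6,g_7), S(f_1,g_8), S(f_2,g_8), S(g_3,g_8), S(g_4,g_8), S(g_5,g_8), S(g_6,g_8), S(g_7,g_8)) all reduce to 0 modulo the current basis, so we have a Gröbner basis.
Inter-reduce: drop elements whose leading term is divisible by another's, tail-reduce, and make monic.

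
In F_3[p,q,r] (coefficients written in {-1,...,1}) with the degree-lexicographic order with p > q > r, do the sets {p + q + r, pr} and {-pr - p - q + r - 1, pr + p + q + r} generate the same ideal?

No, the ideals differ.

Equality of ideals is decidable: compute both reduced Gröbner bases (unique for the ordering) and check whether they agree.
Buchberger on the first generating set:
f_1 = p + q + r, LT = p.
f_2 = pr, LT = pr.

S(f_1,f_2): lcm = pr. S = qr + r^2.
  leading term qr: no divisor's leading term divides it; move qr to the remainder.
  leading term r^2: no divisor's leading term divides it; move r^2 to the remainder.
  remainder qr + r^2 ≠ 0; add g_3 = qr + r^2 to the basis.

The other S-polynomials (S(f_1,g_3), S(f_2,g_3)) all reduce to 0 modulo the current basis, so we have a Gröbner basis.
Inter-reduce: drop elements whose leading term is divisible by another's, tail-reduce, and make monic.
Reduced Gröbner basis: {qr + r^2, p + q + r}.

Buchberger on the second generating set:
h_1 = -pr - p - q + r - 1, LT = pr.
h_2 = pr + p + q + r, LT = pr.

S(h_1,h_2): lcm = pr. S = r + 1.
  leading term r: no divisor's leading term divides it; move r to the remainder.
  leading term 1: no divisor's leading term divides it; move 1 to the remainder.
  remainder r + 1 ≠ 0; add k_3 = r + 1 to the basis.

S(h_1,k_3): lcm = pr. S = q - r + 1.
  leading term q: no divisor's leading term divides it; move q to the remainder.
  leading term r: subtract (-1)·k_3 from -r + 1 → -1
  leading term 1: no divisor's leading term divides it; move -1 to the remainder.
  remainder q - 1 ≠ 0; add k_4 = q - 1 to the basis.

The other S-polynomials (S(h_2,k_3), S(h_1,k_4), S(h_2,k_4), S(k_3,k_4)) all reduce to 0 modulo the current basis, so we have a Gröbner basis.
Inter-reduce: drop elements whose leading term is divisible by another's, tail-reduce, and make monic.
Reduced Gröbner basis: {q - 1, r + 1}.

These differ, so the ideals are not equal.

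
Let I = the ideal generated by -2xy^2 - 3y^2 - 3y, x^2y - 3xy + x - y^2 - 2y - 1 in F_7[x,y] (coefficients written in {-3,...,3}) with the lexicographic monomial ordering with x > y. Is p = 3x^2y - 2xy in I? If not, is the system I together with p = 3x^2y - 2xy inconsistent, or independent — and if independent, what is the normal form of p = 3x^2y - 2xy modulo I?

3x^2y - 2xy is independent of I; its normal form modulo I is 2y^2 + 2y.

First compute the reduced Gröbner basis of I by Buchberger's algorithm.
f_1 = -2xy^2 - 3y^2 - 3y, LT = xy^2.
f_2 = x^2y - 3xy + x - y^2 - 2y - 1, LT = x^2y.

S(f_1,f_2): lcm = x^2y^2. S = xy^2 - 3xy + y^3 + 2y^2 + y.
  leading term xy^2: subtract (3)·f_1 from xy^2 - 3xy + y^3 + 2y^2 + y → -3xy + y^3 - 3y^2 + 3y
  leading term xy: no divisor's leading term divides it; move -3xy to the remainder.
  leading term y^3: no divisor's leading term divides it; move y^3 to the remainder.
  leading term y^2: no divisor's leading term divides it; move -3y^2 to the remainder.
  leading term y: no divisor's leading term divides it; move 3y to the remainder.
  remainder -3xy + y^3 - 3y^2 + 3y ≠ 0; add h_3 = -3xy + y^3 - 3y^2 + 3y to the basis.

S(f_1,h_3): lcm = xy^2. S = -2y^4 - y^3 - y^2 - 2y.
  leading term y^4: no divisor's leading term divides it; move -2y^4 to the remainder.
  leading term y^3: no divisor's leading term divides it; move -y^3 to the remainder.
  leading term y^2: no divisor's leading term divides it; move -y^2 to the remainder.
  leading term y: no divisor's leading term divides it; move -2y to the remainder.
  remainder -2y^4 - y^3 - y^2 - 2y ≠ 0; add h_4 = -2y^4 - y^3 - y^2 - 2y to the basis.

S(f_2,h_3): lcm = x^2y. S = -2xy^3 - xy^2 - 2xy + x - y^2 - 2y - 1.
  leading term xy^3: subtract (y)·f_1 from -2xy^3 - xy^2 - 2xy + x - y^2 - 2y - 1 → -xy^2 - 2xy + x + 3y^3 + 2y^2 - 2y - 1
  leading term xy^2: subtract (-3)·f_1 from -xy^2 - 2xy + x + 3y^3 + 2y^2 - 2y - 1 → -2xy + x + 3y^3 + 3y - 1
  leading term xy: subtract (3)·h_3 from -2xy + x + 3y^3 + 3y - 1 → x + 2y^2 + y - 1
  leading term x: no divisor's leading term divides it; move x to the remainder.
  leading term y^2: no divisor's leading term divides it; move 2y^2 to the remainder.
  leading term y: no divisor's leading term divides it; move y to the remainder.
  leading term 1: no divisor's leading term divides it; move -1 to the remainder.
  remainder x + 2y^2 + y - 1 ≠ 0; add h_5 = x + 2y^2 + y - 1 to the basis.

The other S-polynomials (S(f_1,h_4), S(f_2,h_4), S(h_3,h_4), S(f_1,h_5), S(f_2,h_5), S(h_3,h_5), S(h_4,h_5)) all reduce to 0 modulo the current basis, so we have a Gröbner basis.
Inter-reduce: drop elements whose leading term is divisible by another's, tail-reduce, and make monic.
Reduced Gröbner basis: {x + 2y^2 + y - 1, y^4 - 3y^3 - 3y^2 + y}.
Label its elements g_1 = x + 2y^2 + y - 1, g_2 = y^4 - 3y^3 - 3y^2 + y.

Reduce p = 3x^2y - 2xy modulo G:
  leading term x^2y: subtract (3xy)·g_1 from 3x^2y - 2xy → xy^3 - 3xy^2 + xy
  leading term xy^3: subtract (y^3)·g_1 from xy^3 - 3xy^2 + xy → -3xy^2 + xy - 2y^5 - y^4 + y^3
  leading term xy^2: subtract (-3y^2)·g_1 from -3xy^2 + xy - 2y^5 - y^4 + y^3 → xy - 2y^5 - 2y^4 - 3y^3 - 3y^2
  leading term xy: subtract (y)·g_1 from xy - 2y^5 - 2y^4 - 3y^3 - 3y^2 → -2y^5 - 2y^4 + 2y^3 + 3y^2 + y
  leading term y^5: subtract (-2y)·g_2 from -2y^5 - 2y^4 + 2y^3 + 3y^2 + y → -y^4 + 3y^3 - 2y^2 + y
  leading term y^4: subtract (-1)·g_2 from -y^4 + 3y^3 - 2y^2 + y → 2y^2 + 2y
  leading term y^2: no divisor's leading term divides it; move 2y^2 to the remainder.
  leading term y: no divisor's leading term divides it; move 2y to the remainder.
  normal form = 2y^2 + 2y.
The normal form is nonzero, so p ∉ I. Since p minus its normal form lies in I, I + (p) = I + (r) where r = 2y^2 + 2y; decide whether this ideal is the whole ring.
Run Buchberger on G together with r (pairs among the g_i already reduce to 0 since G is a Gröbner basis):
g_1 = x + 2y^2 + y - 1, LT = x.
g_2 = y^4 - 3y^3 - 3y^2 + y, LT = y^4.
r = 2y^2 + 2y, LT = y^2.

The S-polynomials (S(g_1,g_2), S(g_1,r), S(g_2,r)) all reduce to 0 modulo the current basis, so we have a Gröbner basis.
Inter-reduce: drop elements whose leading term is divisible by another's, tail-reduce, and make monic.
Reduced Gröbner basis: {x - y - 1, y^2 + y}.
The reduced Gröbner basis of I + (p) is {x - y - 1, y^2 + y} ≠ {1}, a proper ideal, so the enlarged system stays consistent: p is independent of I, with normal form 2y^2 + 2y.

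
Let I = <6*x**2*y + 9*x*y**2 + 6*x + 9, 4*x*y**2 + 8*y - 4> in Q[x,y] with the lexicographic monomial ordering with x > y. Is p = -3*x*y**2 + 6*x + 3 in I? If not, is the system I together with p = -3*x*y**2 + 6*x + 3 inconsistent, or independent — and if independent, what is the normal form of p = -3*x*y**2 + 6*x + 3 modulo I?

-3*x*y**2 + 6*x + 3 is independent of I; its normal form modulo I is 18*y**3 - 24*y + 6.

First compute the reduced Gröbner basis of I by Buchberger's algorithm.
f_1 = 6*x**2*y + 9*x*y**2 + 6*x + 9, LT = x**2*y.
f_2 = 4*x*y**2 + 8*y - 4, LT = x*y**2.

S(f_1,f_2): lcm = x**2*y**2. S = 3/2*x*y**3 - x*y + x + 3/2*y.
  leading term x*y**3: subtract (3/8*y)·f_2 from 3/2*x*y**3 - x*y + x + 3/2*y → -x*y + x - 3*y**2 + 3*y
  leading term x*y: no divisor's leading term divides it; move -x*y to the remainder.
  leading term x: no divisor's leading term divides it; move x to the remainder.
  leading term y**2: no divisor's leading term divides it; move -3*y**2 to the remainder.
  leading term y: no divisor's leading term divides it; move 3*y to the remainder.
  remainder -x*y + x - 3*y**2 + 3*y ≠ 0; add h_3 = -x*y + x - 3*y**2 + 3*y to the basis.

S(f_1,h_3): lcm = x**2*y. S = x**2 - 3/2*x*y**2 + 3*x*y + x + 3/2.
  leading term x**2: no divisor's leading term divides it; move x**2 to the remainder.
  leading term x*y**2: subtract (-3/8)·f_2 from -3/2*x*y**2 + 3*x*y + x + 3/2 → 3*x*y + x + 3*y
  leading term x*y: subtract (-3)·h_3 from 3*x*y + x + 3*y → 4*x - 9*y**2 + 12*y
  leading term x: no divisor's leading term divides it; move 4*x to the remainder.
  leading term y**2: no divisor's leading term divides it; move -9*y**2 to the remainder.
  leading term y: no divisor's leading term divides it; move 12*y to the remainder.
  remainder x**2 + 4*x - 9*y**2 + 12*y ≠ 0; add h_4 = x**2 + 4*x - 9*y**2 + 12*y to the basis.

S(f_2,h_3): lcm = x*y**2. S = x*y - 3*y**3 + 3*y**2 + 2*y - 1.
  leading term x*y: subtract (-1)·h_3 from x*y - 3*y**3 + 3*y**2 + 2*y - 1 → x - 3*y**3 + 5*y - 1
  leading term x: no divisor's leading term divides it; move x to the remainder.
  leading term y**3: no divisor's leading term divides it; move -3*y**3 to the remainder.
  leading term y: no divisor's leading term divides it; move 5*y to the remainder.
  leading term 1: no divisor's leading term divides it; move -1 to the remainder.
  remainder x - 3*y**3 + 5*y - 1 ≠ 0; add h_5 = x - 3*y**3 + 5*y - 1 to the basis.

S(f_2,h_4): lcm = x**2*y**2. S = -4*x*y**2 + 2*x*y - x + 9*y**4 - 12*y**3.
  leading term x*y**2: subtract (-1)·f_2 from -4*x*y**2 + 2*x*y - x + 9*y**4 - 12*y**3 → 2*x*y - x + 9*y**4 - 12*y**3 + 8*y - 4
  leading term x*y: subtract (-2)·h_3 from 2*x*y - x + 9*y**4 - 12*y**3 + 8*y - 4 → x + 9*y**4 - 12*y**3 - 6*y**2 + 14*y - 4
  leading term x: subtract (1)·h_5 from x + 9*y**4 - 12*y**3 - 6*y**2 + 14*y - 4 → 9*y**4 - 9*y**3 - 6*y**2 + 9*y - 3
  leading term y**4: no divisor's leading term divides it; move 9*y**4 to the remainder.
  leading term y**3: no divisor's leading term divides it; move -9*y**3 to the remainder.
  leading term y**2: no divisor's leading term divides it; move -6*y**2 to the remainder.
  leading term y: no divisor's leading term divides it; move 9*y to the remainder.
  leading term 1: no divisor's leading term divides it; move -3 to the remainder.
  remainder 9*y**4 - 9*y**3 - 6*y**2 + 9*y - 3 ≠ 0; add h_6 = 9*y**4 - 9*y**3 - 6*y**2 + 9*y - 3 to the basis.

The other S-polynomials (S(f_1,h_4), S(h_3,h_4), S(f_1,h_5), S(f_2,h_5), S(h_3,h_5), S(h_4,h_5), S(f_1,h_6), S(f_2,h_6), S(h_3,h_6), S(h_4,h_6), S(h_5,h_6)) all reduce to 0 modulo the current basis, so we have a Gröbner basis.
Inter-reduce: drop elements whose leading term is divisible by another's, tail-reduce, and make monic.
Reduced Gröbner basis: {x - 3*y**3 + 5*y - 1, y**4 - y**3 - 2/3*y**2 + y - 1/3}.
Label its elements g_1 = x - 3*y**3 + 5*y - 1, g_2 = y**4 - y**3 - 2/3*y**2 + y - 1/3.

Reduce p = -3*x*y**2 + 6*x + 3 modulo G:
  leading term x*y**2: subtract (-3*y**2)·g_1 from -3*x*y**2 + 6*x + 3 → 6*x - 9*y**5 + 15*y**3 - 3*y**2 + 3
  leading term x: subtract (6)·g_1 from 6*x - 9*y**5 + 15*y**3 - 3*y**2 + 3 → -9*y**5 + 33*y**3 - 3*y**2 - 30*y + 9
  leading term y**5: subtract (-9*y)·g_2 from -9*y**5 + 33*y**3 - 3*y**2 - 30*y + 9 → -9*y**4 + 27*y**3 + 6*y**2 - 33*y + 9
  leading term y**4: subtract (-9)·g_2 from -9*y**4 + 27*y**3 + 6*y**2 - 33*y + 9 → 18*y**3 - 24*y + 6
  leading term y**3: no divisor's leading term divides it; move 18*y**3 to the remainder.
  leading term y: no divisor's leading term divides it; move -24*y to the remainder.
  leading term 1: no divisor's leading term divides it; move 6 to the remainder.
  normal form = 18*y**3 - 24*y + 6.
The normal form is nonzero, so p ∉ I. Since p minus its normal form lies in I, I + (p) = I + (r) where r = 18*y**3 - 24*y + 6; decide whether this ideal is the whole ring.
Run Buchberger on G together with r (pairs among the g_i already reduce to 0 since G is a Gröbner basis):
g_1 = x - 3*y**3 + 5*y - 1, LT = x.
g_2 = y**4 - y**3 - 2/3*y**2 + y - 1/3, LT = y**4.
r = 18*y**3 - 24*y + 6, LT = y**3.

S(g_2,r): lcm = y**4. S = -y**3 + 2/3*y**2 + 2/3*y - 1/3.
  leading term y**3: subtract (-1/18)·r from -y**3 + 2/3*y**2 + 2/3*y - 1/3 → 2/3*y**2 - 2/3*y
  leading term y**2: no divisor's leading term divides it; move 2/3*y**2 to the remainder.
  leading term y: no divisor's leading term divides it; move -2/3*y to the remainder.
  remainder 2/3*y**2 - 2/3*y ≠ 0; add m_4 = 2/3*y**2 - 2/3*y to the basis.

S(g_2,m_4): lcm = y**4. S = -2/3*y**2 + y - 1/3.
  leading term y**2: subtract (-1)·m_4 from -2/3*y**2 + y - 1/3 → 1/3*y - 1/3
  leading term y: no divisor's leading term divides it; move 1/3*y to the remainder.
  leading term 1: no divisor's leading term divides it; move -1/3 to the remainder.
  remainder 1/3*y - 1/3 ≠ 0; add m_5 = 1/3*y - 1/3 to the basis.

The other S-polynomials (S(g_1,g_2), S(g_1,r), S(g_1,m_4), S(r,m_4), S(g_1,m_5), S(g_2,m_5), S(r,m_5), S(m_4,m_5)) all reduce to 0 modulo the current basis, so we have a Gröbner basis.
Inter-reduce: drop elements whose leading term is divisible by another's, tail-reduce, and make monic.
Reduced Gröbner basis: {x + 1, y - 1}.
The reduced Gröbner basis of I + (p) is {x + 1, y - 1} ≠ {1}, a proper ideal, so the enlarged system stays consistent: p is independent of I, with normal form 18*y**3 - 24*y + 6.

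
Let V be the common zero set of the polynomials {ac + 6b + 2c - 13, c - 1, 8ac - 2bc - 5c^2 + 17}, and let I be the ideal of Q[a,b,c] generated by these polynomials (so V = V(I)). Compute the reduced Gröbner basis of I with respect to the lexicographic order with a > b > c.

G = {a + 1, b - 2, c - 1}

The reduced Gröbner basis is the canonical form of the ideal for this ordering.

f_1 = ac + 6b + 2c - 13, LT = ac.
f_2 = c - 1, LT = c.
f_3 = 8ac - 2bc - 5c^2 + 17, LT = ac.

S(f_1,f_2): lcm = ac. S = a + 6b + 2c - 13.
  leading term a: no divisor's leading term divides it; move a to the remainder.
  leading term b: no divisor's leading term divides it; move 6b to the remainder.
  leading term c: subtract (2)·f_2 from 2c - 13 → -11
  leading term 1: no divisor's leading term divides it; move -11 to the remainder.
  remainder a + 6b - 11 ≠ 0; add g_4 = a + 6b - 11 to the basis.

S(f_1,f_3): lcm = ac. S = 1/4bc + 6b + 5/8c^2 + 2c - 121/8.
  leading term bc: subtract (1/4b)·f_2 from 1/4bc + 6b + 5/8c^2 + 2c - 121/8 → 25/4b + 5/8c^2 + 2c - 121/8
  leading term b: no divisor's leading term divides it; move 25/4b to the remainder.
  leading term c^2: subtract (5/8c)·f_2 from 5/8c^2 + 2c - 121/8 → 21/8c - 121/8
  leading term c: subtract (21/8)·f_2 from 21/8c - 121/8 → -25/2
  leading term 1: no divisor's leading term divides it; move -25/2 to the remainder.
  remainder 25/4b - 25/2 ≠ 0; add g_5 = 25/4b - 25/2 to the basis.

The other S-polynomials (S(f_2,f_3), S(f_1,g_4), S(f_2,g_4), S(f_3,g_4), S(f_1,g_5), S(f_2,g_5), S(f_3,g_5), S(g_4,g_5)) all reduce to 0 modulo the current basis, so we have a Gröbner basis.
Inter-reduce: drop elements whose leading term is divisible by another's, tail-reduce, and make monic.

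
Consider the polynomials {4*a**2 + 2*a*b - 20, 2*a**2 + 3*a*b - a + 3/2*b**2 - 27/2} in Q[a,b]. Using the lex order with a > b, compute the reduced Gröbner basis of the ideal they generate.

G = {a + 3/25*b**3 + 9/50*b**2 - 87/25*b + 59/50, b**4 + b**3 - 36*b**2 + 73/3*b + 29/3}

Buchberger's algorithm terminates because the ascending chain of leading-term ideals stabilizes.

f_1 = 4*a**2 + 2*a*b - 20, LT = a**2.
f_2 = 2*a**2 + 3*a*b - a + 3/2*b**2 - 27/2, LT = a**2.

S(f_1,f_2): lcm = a**2. S = -a*b + 1/2*a - 3/4*b**2 + 7/4.
  reduce S modulo (f_1, f_2):
  remainder -a*b + 1/2*a - 3/4*b**2 + 7/4 ≠ 0; add g_3 = -a*b + 1/2*a - 3/4*b**2 + 7/4 to the basis.

S(f_1,g_3): lcm = a**2*b. S = 1/2*a**2 - 1/4*a*b**2 + 7/4*a - 5*b.
  reduce S modulo (f_1, f_2, g_3):
  remainder 25/16*a + 3/16*b**3 + 9/32*b**2 - 87/16*b + 59/32 ≠ 0; add g_4 = 25/16*a + 3/16*b**3 + 9/32*b**2 - 87/16*b + 59/32 to the basis.

S(f_1,g_4): lcm = a**2. S = -3/25*a*b**3 - 9/50*a*b**2 + 199/50*a*b - 59/50*a - 5.
  reduce S modulo (f_1, f_2, g_3, g_4):
  remainder 9/100*b**4 + 9/100*b**3 - 81/25*b**2 + 219/100*b + 87/100 ≠ 0; add g_5 = 9/100*b**4 + 9/100*b**3 - 81/25*b**2 + 219/100*b + 87/100 to the basis.

The other S-polynomials (S(f_2,g_3), S(f_2,g_4), S(g_3,g_4), S(f_1,g_5), S(f_2,g_5), S(g_3,g_5), S(g_4,g_5)) all reduce to 0 modulo the current basis, so we have a Gröbner basis.
Inter-reduce: drop elements whose leading term is divisible by another's, tail-reduce, and make monic.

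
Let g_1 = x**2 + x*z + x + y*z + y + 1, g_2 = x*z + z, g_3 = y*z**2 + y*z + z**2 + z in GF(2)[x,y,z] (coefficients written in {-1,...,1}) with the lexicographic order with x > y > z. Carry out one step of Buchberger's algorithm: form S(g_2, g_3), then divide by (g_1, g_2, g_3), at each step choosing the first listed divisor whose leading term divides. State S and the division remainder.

S(g_2, g_3) = x*y*z + x*z**2 + x*z + y*z**2; remainder on division = 0.

lcm(LM(g_2), LM(g_3)) = x*y*z**2.
S = (lcm/LT(g_2))·g_2 − (lcm/LT(g_3))·g_3 = x*y*z + x*z**2 + x*z + y*z**2.
Reduce S modulo (g_1, g_2, g_3) in that order:
  leading term x*y*z: subtract (y)·g_2 from x*y*z + x*z**2 + x*z + y*z**2 → x*z**2 + x*z + y*z**2 + y*z
  leading term x*z**2: subtract (z)·g_2 from x*z**2 + x*z + y*z**2 + y*z → x*z + y*z**2 + y*z + z**2
  leading term x*z: subtract (1)·g_2 from x*z + y*z**2 + y*z + z**2 → y*z**2 + y*z + z**2 + z
  leading term y*z**2: subtract (1)·g_3 from y*z**2 + y*z + z**2 + z → 0
The remainder is 0, so this S-polynomial contributes no new basis element.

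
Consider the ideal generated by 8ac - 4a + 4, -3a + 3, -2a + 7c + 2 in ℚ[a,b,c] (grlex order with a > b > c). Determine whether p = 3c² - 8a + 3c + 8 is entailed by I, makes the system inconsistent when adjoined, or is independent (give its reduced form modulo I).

3c² - 8a + 3c + 8 lies in I (it reduces to 0).

First compute the reduced Gröbner basis of I by Buchberger's algorithm.
f_1 = 8ac - 4a + 4, LT = ac.
f_2 = -3a + 3, LT = a.
f_3 = -2a + 7c + 2, LT = a.

S(f_1,f_2): lcm = ac. S = -½a + c + ½.
  leading term a: subtract (⅙)·f_2 from -½a + c + ½ → c
  leading term c: no divisor's leading term divides it; move c to the remainder.
  remainder c ≠ 0; add h_4 = c to the basis.

The other S-polynomials (S(f_1,f_3), S(f_2,f_3), S(f_1,h_4), S(f_2,h_4), S(f_3,h_4)) all reduce to 0 modulo the current basis, so we have a Gröbner basis.
Inter-reduce: drop elements whose leading term is divisible by another's, tail-reduce, and make monic.
Reduced Gröbner basis: {a - 1, c}.
Label its elements g_1 = a - 1, g_2 = c.

Reduce p = 3c² - 8a + 3c + 8 modulo G:
  leading term c²: subtract (3c)·g_2 from 3c² - 8a + 3c + 8 → -8a + 3c + 8
  leading term a: subtract (-8)·g_1 from -8a + 3c + 8 → 3c
  leading term c: subtract (3)·g_2 from 3c → 0
  normal form = 0.
Since the normal form is 0, p ∈ I.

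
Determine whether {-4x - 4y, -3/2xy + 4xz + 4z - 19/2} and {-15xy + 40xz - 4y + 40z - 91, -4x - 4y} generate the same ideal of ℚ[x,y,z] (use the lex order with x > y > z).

Since reduced Gröbner bases are canonical representatives of ideals under a given ordering, it suffices to compute and compare them.
Buchberger on the first generating set:
f_1 = -4x - 4y, LT = x.
f_2 = -3/2xy + 4xz + 4z - 19/2, LT = xy.

S(f_1,f_2): lcm = xy. S = 8/3xz + y² + 8/3z - 19/3.
  leading term xz: subtract (-⅔z)·f_1 from 8/3xz + y² + 8/3z - 19/3 → y² - 8/3yz + 8/3z - 19/3
  leading term y²: no divisor's leading term divides it; move y² to the remainder.
  leading term yz: no divisor's leading term divides it; move -8/3yz to the remainder.
  leading term z: no divisor's leading term divides it; move 8/3z to the remainder.
  leading term 1: no divisor's leading term divides it; move -19/3 to the remainder.
  remainder y² - 8/3yz + 8/3z - 19/3 ≠ 0; add g_3 = y² - 8/3yz + 8/3z - 19/3 to the basis.

S(f_1,g_3): leading monomials are coprime, so the S-polynomial reduces to 0 (Buchberger's first criterion).
S(f_2,g_3): lcm = xy². S = -8/3xz + 19/3x - 8/3yz + 19/3y.
  leading term xz: subtract (⅔z)·f_1 from -8/3xz + 19/3x - 8/3yz + 19/3y → 19/3x + 19/3y
  leading term x: subtract (-19/12)·f_1 from 19/3x + 19/3y → 0
  remainder 0.

Every S-polynomial of the final basis reduces to 0, so we have a Gröbner basis.
Inter-reduce: drop elements whose leading term is divisible by another's, tail-reduce, and make monic.
Reduced Gröbner basis: {x + y, y² - 8/3yz + 8/3z - 19/3}.

Buchberger on the second generating set:
h_1 = -15xy + 40xz - 4y + 40z - 91, LT = xy.
h_2 = -4x - 4y, LT = x.

S(h_1,h_2): lcm = xy. S = -8/3xz - y² + 4/15y - 8/3z + 91/15.
  leading term xz: subtract (⅔z)·h_2 from -8/3xz - y² + 4/15y - 8/3z + 91/15 → -y² + 8/3yz + 4/15y - 8/3z + 91/15
  leading term y²: no divisor's leading term divides it; move -y² to the remainder.
  leading term yz: no divisor's leading term divides it; move 8/3yz to the remainder.
  leading term y: no divisor's leading term divides it; move 4/15y to the remainder.
  leading term z: no divisor's leading term divides it; move -8/3z to the remainder.
  leading term 1: no divisor's leading term divides it; move 91/15 to the remainder.
  remainder -y² + 8/3yz + 4/15y - 8/3z + 91/15 ≠ 0; add k_3 = -y² + 8/3yz + 4/15y - 8/3z + 91/15 to the basis.

S(h_1,k_3): lcm = xy². S = 4/15xy - 8/3xz + 91/15x + 4/15y² - 8/3yz + 91/15y.
  leading term xy: subtract (-4/225)·h_1 from 4/15xy - 8/3xz + 91/15x + 4/15y² - 8/3yz + 91/15y → -88/45xz + 91/15x + 4/15y² - 8/3yz + 1349/225y + 32/45z - 364/225
  leading term xz: subtract (22/45z)·h_2 from -88/45xz + 91/15x + 4/15y² - 8/3yz + 1349/225y + 32/45z - 364/225 → 91/15x + 4/15y² - 32/45yz + 1349/225y + 32/45z - 364/225
  leading term x: subtract (-91/60)·h_2 from 91/15x + 4/15y² - 32/45yz + 1349/225y + 32/45z - 364/225 → 4/15y² - 32/45yz - 16/225y + 32/45z - 364/225
  leading term y²: subtract (-4/15)·k_3 from 4/15y² - 32/45yz - 16/225y + 32/45z - 364/225 → 0
  remainder 0.

S(h_2,k_3): leading monomials are coprime, so the S-polynomial reduces to 0 (Buchberger's first criterion).
Every S-polynomial of the final basis reduces to 0, so we have a Gröbner basis.
Inter-reduce: drop elements whose leading term is divisible by another's, tail-reduce, and make monic.
Reduced Gröbner basis: {x + y, y² - 8/3yz - 4/15y + 8/3z - 91/15}.

These differ, so the ideals are not equal.

No, the ideals differ.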